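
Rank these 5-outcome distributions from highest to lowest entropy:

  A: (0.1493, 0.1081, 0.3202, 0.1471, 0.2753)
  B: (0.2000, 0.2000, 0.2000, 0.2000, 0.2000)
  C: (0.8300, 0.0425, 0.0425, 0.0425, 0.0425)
B > A > C

Key insight: Entropy is maximized by uniform distributions and minimized by concentrated distributions.

- Uniform distributions have maximum entropy log₂(5) = 2.3219 bits
- The more "peaked" or concentrated a distribution, the lower its entropy

Entropies:
  H(A) = 2.2017 bits
  H(B) = 2.3219 bits
  H(C) = 0.9977 bits

Ranking: B > A > C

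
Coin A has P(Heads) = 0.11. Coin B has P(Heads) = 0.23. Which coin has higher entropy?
B

For binary distributions, entropy is maximized at p=0.5 and decreases as p moves toward 0 or 1.

H(A) = H(0.11) = 0.4999 bits
H(B) = H(0.23) = 0.7780 bits

Distribution B (p=0.23) is closer to uniform (p=0.5), so it has higher entropy.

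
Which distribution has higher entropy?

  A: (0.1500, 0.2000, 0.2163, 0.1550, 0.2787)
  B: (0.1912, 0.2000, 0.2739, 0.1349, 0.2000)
B

Both distributions are close to uniform, making this a harder comparison.

H(A) = 2.2834 bits
H(B) = 2.2867 bits

The distribution closer to uniform has higher entropy.
Answer: B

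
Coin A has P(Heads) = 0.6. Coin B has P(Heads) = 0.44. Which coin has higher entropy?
B

For binary distributions, entropy is maximized at p=0.5 and decreases as p moves toward 0 or 1.

H(A) = H(0.6) = 0.9710 bits
H(B) = H(0.44) = 0.9896 bits

Distribution B (p=0.44) is closer to uniform (p=0.5), so it has higher entropy.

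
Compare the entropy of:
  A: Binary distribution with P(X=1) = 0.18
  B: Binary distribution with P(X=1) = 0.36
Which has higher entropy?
B

For binary distributions, entropy is maximized at p=0.5 and decreases as p moves toward 0 or 1.

H(A) = H(0.18) = 0.6801 bits
H(B) = H(0.36) = 0.9427 bits

Distribution B (p=0.36) is closer to uniform (p=0.5), so it has higher entropy.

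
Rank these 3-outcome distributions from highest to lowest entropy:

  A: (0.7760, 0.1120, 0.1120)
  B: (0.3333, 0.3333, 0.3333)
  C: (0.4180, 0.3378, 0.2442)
B > C > A

Key insight: Entropy is maximized by uniform distributions and minimized by concentrated distributions.

- Uniform distributions have maximum entropy log₂(3) = 1.5850 bits
- The more "peaked" or concentrated a distribution, the lower its entropy

Entropies:
  H(A) = 0.9914 bits
  H(B) = 1.5850 bits
  H(C) = 1.5516 bits

Ranking: B > C > A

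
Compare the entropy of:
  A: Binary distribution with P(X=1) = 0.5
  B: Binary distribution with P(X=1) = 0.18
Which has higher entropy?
A

For binary distributions, entropy is maximized at p=0.5 and decreases as p moves toward 0 or 1.

H(A) = H(0.5) = 1.0000 bits
H(B) = H(0.18) = 0.6801 bits

Distribution A (p=0.5) is closer to uniform (p=0.5), so it has higher entropy.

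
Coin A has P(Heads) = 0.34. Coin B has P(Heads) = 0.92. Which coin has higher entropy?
A

For binary distributions, entropy is maximized at p=0.5 and decreases as p moves toward 0 or 1.

H(A) = H(0.34) = 0.9248 bits
H(B) = H(0.92) = 0.4022 bits

Distribution A (p=0.34) is closer to uniform (p=0.5), so it has higher entropy.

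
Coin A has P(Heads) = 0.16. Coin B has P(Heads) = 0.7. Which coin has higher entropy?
B

For binary distributions, entropy is maximized at p=0.5 and decreases as p moves toward 0 or 1.

H(A) = H(0.16) = 0.6343 bits
H(B) = H(0.7) = 0.8813 bits

Distribution B (p=0.7) is closer to uniform (p=0.5), so it has higher entropy.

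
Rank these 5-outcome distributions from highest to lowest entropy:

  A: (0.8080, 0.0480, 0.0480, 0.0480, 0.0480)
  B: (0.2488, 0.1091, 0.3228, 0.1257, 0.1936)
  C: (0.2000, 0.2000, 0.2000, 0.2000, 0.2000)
C > B > A

Key insight: Entropy is maximized by uniform distributions and minimized by concentrated distributions.

- Uniform distributions have maximum entropy log₂(5) = 2.3219 bits
- The more "peaked" or concentrated a distribution, the lower its entropy

Entropies:
  H(A) = 1.0896 bits
  H(B) = 2.2093 bits
  H(C) = 2.3219 bits

Ranking: C > B > A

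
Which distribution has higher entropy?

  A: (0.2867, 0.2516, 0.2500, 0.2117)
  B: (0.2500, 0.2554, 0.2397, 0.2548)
B

Both distributions are close to uniform, making this a harder comparison.

H(A) = 1.9918 bits
H(B) = 1.9995 bits

The distribution closer to uniform has higher entropy.
Answer: B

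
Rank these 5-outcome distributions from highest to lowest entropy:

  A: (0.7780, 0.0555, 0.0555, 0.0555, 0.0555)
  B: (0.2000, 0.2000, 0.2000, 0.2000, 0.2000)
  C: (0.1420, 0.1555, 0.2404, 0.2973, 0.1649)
B > C > A

Key insight: Entropy is maximized by uniform distributions and minimized by concentrated distributions.

- Uniform distributions have maximum entropy log₂(5) = 2.3219 bits
- The more "peaked" or concentrated a distribution, the lower its entropy

Entropies:
  H(A) = 1.2078 bits
  H(B) = 2.3219 bits
  H(C) = 2.2607 bits

Ranking: B > C > A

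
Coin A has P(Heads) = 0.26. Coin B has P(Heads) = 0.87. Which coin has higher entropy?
A

For binary distributions, entropy is maximized at p=0.5 and decreases as p moves toward 0 or 1.

H(A) = H(0.26) = 0.8267 bits
H(B) = H(0.87) = 0.5574 bits

Distribution A (p=0.26) is closer to uniform (p=0.5), so it has higher entropy.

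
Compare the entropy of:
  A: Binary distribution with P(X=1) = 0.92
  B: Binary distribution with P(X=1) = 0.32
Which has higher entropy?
B

For binary distributions, entropy is maximized at p=0.5 and decreases as p moves toward 0 or 1.

H(A) = H(0.92) = 0.4022 bits
H(B) = H(0.32) = 0.9044 bits

Distribution B (p=0.32) is closer to uniform (p=0.5), so it has higher entropy.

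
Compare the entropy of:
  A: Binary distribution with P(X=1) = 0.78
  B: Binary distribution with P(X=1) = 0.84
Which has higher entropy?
A

For binary distributions, entropy is maximized at p=0.5 and decreases as p moves toward 0 or 1.

H(A) = H(0.78) = 0.7602 bits
H(B) = H(0.84) = 0.6343 bits

Distribution A (p=0.78) is closer to uniform (p=0.5), so it has higher entropy.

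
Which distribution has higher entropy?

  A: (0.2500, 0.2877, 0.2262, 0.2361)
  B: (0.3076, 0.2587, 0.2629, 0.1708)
A

Both distributions are close to uniform, making this a harder comparison.

H(A) = 1.9938 bits
H(B) = 1.9700 bits

The distribution closer to uniform has higher entropy.
Answer: A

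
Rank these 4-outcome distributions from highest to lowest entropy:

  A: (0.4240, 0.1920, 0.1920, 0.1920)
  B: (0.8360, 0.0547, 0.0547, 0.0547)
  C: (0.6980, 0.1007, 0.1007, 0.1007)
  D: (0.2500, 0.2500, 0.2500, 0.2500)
D > A > C > B

Key insight: Entropy is maximized by uniform distributions and minimized by concentrated distributions.

Entropies:
  H(A) = 1.8962 bits
  H(B) = 0.9037 bits
  H(C) = 1.3624 bits
  H(D) = 2.0000 bits

Ranking: D > A > C > B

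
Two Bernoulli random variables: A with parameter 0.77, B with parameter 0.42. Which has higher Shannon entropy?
B

For binary distributions, entropy is maximized at p=0.5 and decreases as p moves toward 0 or 1.

H(A) = H(0.77) = 0.7780 bits
H(B) = H(0.42) = 0.9815 bits

Distribution B (p=0.42) is closer to uniform (p=0.5), so it has higher entropy.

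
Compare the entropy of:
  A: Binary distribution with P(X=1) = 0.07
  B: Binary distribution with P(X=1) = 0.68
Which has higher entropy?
B

For binary distributions, entropy is maximized at p=0.5 and decreases as p moves toward 0 or 1.

H(A) = H(0.07) = 0.3659 bits
H(B) = H(0.68) = 0.9044 bits

Distribution B (p=0.68) is closer to uniform (p=0.5), so it has higher entropy.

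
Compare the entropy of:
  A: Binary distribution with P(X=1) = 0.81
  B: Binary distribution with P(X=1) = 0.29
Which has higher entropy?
B

For binary distributions, entropy is maximized at p=0.5 and decreases as p moves toward 0 or 1.

H(A) = H(0.81) = 0.7015 bits
H(B) = H(0.29) = 0.8687 bits

Distribution B (p=0.29) is closer to uniform (p=0.5), so it has higher entropy.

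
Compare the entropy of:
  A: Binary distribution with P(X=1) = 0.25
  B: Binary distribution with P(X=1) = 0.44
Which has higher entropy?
B

For binary distributions, entropy is maximized at p=0.5 and decreases as p moves toward 0 or 1.

H(A) = H(0.25) = 0.8113 bits
H(B) = H(0.44) = 0.9896 bits

Distribution B (p=0.44) is closer to uniform (p=0.5), so it has higher entropy.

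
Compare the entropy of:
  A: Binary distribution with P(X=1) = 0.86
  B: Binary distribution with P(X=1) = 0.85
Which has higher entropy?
B

For binary distributions, entropy is maximized at p=0.5 and decreases as p moves toward 0 or 1.

H(A) = H(0.86) = 0.5842 bits
H(B) = H(0.85) = 0.6098 bits

Distribution B (p=0.85) is closer to uniform (p=0.5), so it has higher entropy.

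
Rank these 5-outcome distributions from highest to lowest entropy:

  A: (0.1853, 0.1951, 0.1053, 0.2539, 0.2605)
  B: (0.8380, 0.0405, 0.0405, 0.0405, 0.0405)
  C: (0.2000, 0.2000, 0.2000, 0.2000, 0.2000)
C > A > B

Key insight: Entropy is maximized by uniform distributions and minimized by concentrated distributions.

- Uniform distributions have maximum entropy log₂(5) = 2.3219 bits
- The more "peaked" or concentrated a distribution, the lower its entropy

Entropies:
  H(A) = 2.2602 bits
  H(B) = 0.9631 bits
  H(C) = 2.3219 bits

Ranking: C > A > B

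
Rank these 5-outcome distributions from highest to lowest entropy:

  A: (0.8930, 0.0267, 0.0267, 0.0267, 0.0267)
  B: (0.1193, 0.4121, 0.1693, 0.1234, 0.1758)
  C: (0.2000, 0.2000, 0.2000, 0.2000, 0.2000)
C > B > A

Key insight: Entropy is maximized by uniform distributions and minimized by concentrated distributions.

- Uniform distributions have maximum entropy log₂(5) = 2.3219 bits
- The more "peaked" or concentrated a distribution, the lower its entropy

Entropies:
  H(A) = 0.7048 bits
  H(B) = 2.1403 bits
  H(C) = 2.3219 bits

Ranking: C > B > A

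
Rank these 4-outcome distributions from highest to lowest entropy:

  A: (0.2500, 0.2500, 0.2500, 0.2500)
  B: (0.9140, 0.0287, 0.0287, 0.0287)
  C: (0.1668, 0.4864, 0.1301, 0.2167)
A > C > B

Key insight: Entropy is maximized by uniform distributions and minimized by concentrated distributions.

- Uniform distributions have maximum entropy log₂(4) = 2.0000 bits
- The more "peaked" or concentrated a distribution, the lower its entropy

Entropies:
  H(A) = 2.0000 bits
  H(B) = 0.5593 bits
  H(C) = 1.7975 bits

Ranking: A > C > B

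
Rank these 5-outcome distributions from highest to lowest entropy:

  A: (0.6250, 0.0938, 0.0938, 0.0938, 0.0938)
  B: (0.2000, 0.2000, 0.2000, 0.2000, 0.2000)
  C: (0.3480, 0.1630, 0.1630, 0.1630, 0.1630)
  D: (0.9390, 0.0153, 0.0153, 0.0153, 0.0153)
B > C > A > D

Key insight: Entropy is maximized by uniform distributions and minimized by concentrated distributions.

Entropies:
  H(A) = 1.7044 bits
  H(B) = 2.3219 bits
  H(C) = 2.2363 bits
  H(D) = 0.4534 bits

Ranking: B > C > A > D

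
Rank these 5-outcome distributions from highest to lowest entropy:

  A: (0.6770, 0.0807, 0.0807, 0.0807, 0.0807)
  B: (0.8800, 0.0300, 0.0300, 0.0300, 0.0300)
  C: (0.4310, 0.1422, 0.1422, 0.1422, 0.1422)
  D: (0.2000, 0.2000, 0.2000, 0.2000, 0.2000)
D > C > A > B

Key insight: Entropy is maximized by uniform distributions and minimized by concentrated distributions.

Entropies:
  H(A) = 1.5536 bits
  H(B) = 0.7694 bits
  H(C) = 2.1242 bits
  H(D) = 2.3219 bits

Ranking: D > C > A > B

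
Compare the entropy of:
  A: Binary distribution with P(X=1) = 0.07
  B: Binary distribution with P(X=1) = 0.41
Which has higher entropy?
B

For binary distributions, entropy is maximized at p=0.5 and decreases as p moves toward 0 or 1.

H(A) = H(0.07) = 0.3659 bits
H(B) = H(0.41) = 0.9765 bits

Distribution B (p=0.41) is closer to uniform (p=0.5), so it has higher entropy.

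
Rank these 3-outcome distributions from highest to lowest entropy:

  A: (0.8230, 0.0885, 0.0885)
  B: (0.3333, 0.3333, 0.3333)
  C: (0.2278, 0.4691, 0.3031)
B > C > A

Key insight: Entropy is maximized by uniform distributions and minimized by concentrated distributions.

- Uniform distributions have maximum entropy log₂(3) = 1.5850 bits
- The more "peaked" or concentrated a distribution, the lower its entropy

Entropies:
  H(A) = 0.8505 bits
  H(B) = 1.5850 bits
  H(C) = 1.5204 bits

Ranking: B > C > A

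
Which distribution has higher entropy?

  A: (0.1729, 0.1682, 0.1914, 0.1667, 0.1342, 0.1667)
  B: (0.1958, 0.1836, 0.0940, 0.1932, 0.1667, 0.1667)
A

Both distributions are close to uniform, making this a harder comparison.

H(A) = 2.5774 bits
H(B) = 2.5502 bits

The distribution closer to uniform has higher entropy.
Answer: A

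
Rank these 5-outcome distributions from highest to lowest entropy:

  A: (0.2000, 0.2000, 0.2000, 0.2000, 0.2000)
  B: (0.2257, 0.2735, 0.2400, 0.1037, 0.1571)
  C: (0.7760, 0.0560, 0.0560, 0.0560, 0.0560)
A > B > C

Key insight: Entropy is maximized by uniform distributions and minimized by concentrated distributions.

- Uniform distributions have maximum entropy log₂(5) = 2.3219 bits
- The more "peaked" or concentrated a distribution, the lower its entropy

Entropies:
  H(A) = 2.3219 bits
  H(B) = 2.2489 bits
  H(C) = 1.2154 bits

Ranking: A > B > C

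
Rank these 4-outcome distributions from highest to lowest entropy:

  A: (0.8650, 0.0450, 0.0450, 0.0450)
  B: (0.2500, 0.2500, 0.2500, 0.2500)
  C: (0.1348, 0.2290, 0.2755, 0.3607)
B > C > A

Key insight: Entropy is maximized by uniform distributions and minimized by concentrated distributions.

- Uniform distributions have maximum entropy log₂(4) = 2.0000 bits
- The more "peaked" or concentrated a distribution, the lower its entropy

Entropies:
  H(A) = 0.7850 bits
  H(B) = 2.0000 bits
  H(C) = 1.9197 bits

Ranking: B > C > A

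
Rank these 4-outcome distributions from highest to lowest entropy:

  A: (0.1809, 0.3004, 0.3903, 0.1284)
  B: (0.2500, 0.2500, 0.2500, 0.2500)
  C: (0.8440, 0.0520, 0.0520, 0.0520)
B > A > C

Key insight: Entropy is maximized by uniform distributions and minimized by concentrated distributions.

- Uniform distributions have maximum entropy log₂(4) = 2.0000 bits
- The more "peaked" or concentrated a distribution, the lower its entropy

Entropies:
  H(A) = 1.8774 bits
  H(B) = 2.0000 bits
  H(C) = 0.8719 bits

Ranking: B > A > C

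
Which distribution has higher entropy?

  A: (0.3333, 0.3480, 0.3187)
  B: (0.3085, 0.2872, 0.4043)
A

Both distributions are close to uniform, making this a harder comparison.

H(A) = 1.5840 bits
H(B) = 1.5686 bits

The distribution closer to uniform has higher entropy.
Answer: A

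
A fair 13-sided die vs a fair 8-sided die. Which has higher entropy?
13-sided die

Both are uniform distributions; for uniform over n outcomes, H = log₂(n). H(13-sided) = log₂(13) = 3.700 bits and H(8-sided) = log₂(8) = 3.000 bits. More outcomes in a uniform distribution means higher entropy.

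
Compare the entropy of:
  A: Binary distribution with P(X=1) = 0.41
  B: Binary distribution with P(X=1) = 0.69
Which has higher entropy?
A

For binary distributions, entropy is maximized at p=0.5 and decreases as p moves toward 0 or 1.

H(A) = H(0.41) = 0.9765 bits
H(B) = H(0.69) = 0.8932 bits

Distribution A (p=0.41) is closer to uniform (p=0.5), so it has higher entropy.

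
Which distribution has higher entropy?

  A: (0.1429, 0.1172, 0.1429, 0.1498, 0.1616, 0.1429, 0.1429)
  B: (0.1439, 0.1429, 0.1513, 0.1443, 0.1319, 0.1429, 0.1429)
B

Both distributions are close to uniform, making this a harder comparison.

H(A) = 2.8019 bits
H(B) = 2.8064 bits

The distribution closer to uniform has higher entropy.
Answer: B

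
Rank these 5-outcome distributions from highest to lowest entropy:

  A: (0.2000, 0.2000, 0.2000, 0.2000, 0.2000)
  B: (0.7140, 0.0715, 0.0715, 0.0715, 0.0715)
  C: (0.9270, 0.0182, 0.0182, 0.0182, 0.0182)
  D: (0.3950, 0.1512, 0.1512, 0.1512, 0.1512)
A > D > B > C

Key insight: Entropy is maximized by uniform distributions and minimized by concentrated distributions.

Entropies:
  H(A) = 2.3219 bits
  H(B) = 1.4355 bits
  H(C) = 0.5230 bits
  H(D) = 2.1780 bits

Ranking: A > D > B > C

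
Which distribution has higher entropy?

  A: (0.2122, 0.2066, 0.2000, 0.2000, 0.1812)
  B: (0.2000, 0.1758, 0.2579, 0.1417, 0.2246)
A

Both distributions are close to uniform, making this a harder comparison.

H(A) = 2.3199 bits
H(B) = 2.2929 bits

The distribution closer to uniform has higher entropy.
Answer: A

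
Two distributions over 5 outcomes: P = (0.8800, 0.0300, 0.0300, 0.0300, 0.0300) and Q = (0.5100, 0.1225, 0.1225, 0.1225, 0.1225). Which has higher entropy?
Q

P is highly concentrated on one outcome (88%), making it nearly deterministic. Q spreads its mass more evenly (max 51%). The more spread-out distribution has higher entropy: H(P) ≈ 0.769 bits, H(Q) ≈ 1.980 bits.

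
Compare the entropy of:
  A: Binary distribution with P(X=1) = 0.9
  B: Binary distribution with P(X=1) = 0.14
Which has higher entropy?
B

For binary distributions, entropy is maximized at p=0.5 and decreases as p moves toward 0 or 1.

H(A) = H(0.9) = 0.4690 bits
H(B) = H(0.14) = 0.5842 bits

Distribution B (p=0.14) is closer to uniform (p=0.5), so it has higher entropy.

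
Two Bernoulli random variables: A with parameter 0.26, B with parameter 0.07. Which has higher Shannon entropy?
A

For binary distributions, entropy is maximized at p=0.5 and decreases as p moves toward 0 or 1.

H(A) = H(0.26) = 0.8267 bits
H(B) = H(0.07) = 0.3659 bits

Distribution A (p=0.26) is closer to uniform (p=0.5), so it has higher entropy.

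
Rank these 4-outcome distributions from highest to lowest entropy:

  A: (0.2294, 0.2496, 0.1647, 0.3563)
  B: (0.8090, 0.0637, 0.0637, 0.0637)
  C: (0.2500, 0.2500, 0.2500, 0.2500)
C > A > B

Key insight: Entropy is maximized by uniform distributions and minimized by concentrated distributions.

- Uniform distributions have maximum entropy log₂(4) = 2.0000 bits
- The more "peaked" or concentrated a distribution, the lower its entropy

Entropies:
  H(A) = 1.9461 bits
  H(B) = 1.0063 bits
  H(C) = 2.0000 bits

Ranking: C > A > B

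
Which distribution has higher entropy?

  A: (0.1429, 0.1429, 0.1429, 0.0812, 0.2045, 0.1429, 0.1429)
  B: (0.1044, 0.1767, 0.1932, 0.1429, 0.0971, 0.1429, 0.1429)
B

Both distributions are close to uniform, making this a harder comparison.

H(A) = 2.7676 bits
H(B) = 2.7703 bits

The distribution closer to uniform has higher entropy.
Answer: B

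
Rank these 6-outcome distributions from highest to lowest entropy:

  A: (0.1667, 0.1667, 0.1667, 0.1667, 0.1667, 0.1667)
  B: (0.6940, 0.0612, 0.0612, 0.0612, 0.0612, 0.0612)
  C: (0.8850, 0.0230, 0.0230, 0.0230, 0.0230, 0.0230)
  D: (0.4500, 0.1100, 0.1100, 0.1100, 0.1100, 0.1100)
A > D > B > C

Key insight: Entropy is maximized by uniform distributions and minimized by concentrated distributions.

Entropies:
  H(A) = 2.5850 bits
  H(B) = 1.5990 bits
  H(C) = 0.7818 bits
  H(D) = 2.2698 bits

Ranking: A > D > B > C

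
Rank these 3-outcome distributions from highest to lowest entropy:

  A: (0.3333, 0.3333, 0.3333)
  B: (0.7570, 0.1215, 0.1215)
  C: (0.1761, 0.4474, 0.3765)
A > C > B

Key insight: Entropy is maximized by uniform distributions and minimized by concentrated distributions.

- Uniform distributions have maximum entropy log₂(3) = 1.5850 bits
- The more "peaked" or concentrated a distribution, the lower its entropy

Entropies:
  H(A) = 1.5850 bits
  H(B) = 1.0430 bits
  H(C) = 1.4909 bits

Ranking: A > C > B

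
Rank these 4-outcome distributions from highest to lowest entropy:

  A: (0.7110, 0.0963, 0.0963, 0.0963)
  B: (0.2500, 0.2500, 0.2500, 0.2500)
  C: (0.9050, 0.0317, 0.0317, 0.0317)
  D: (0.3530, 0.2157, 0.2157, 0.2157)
B > D > A > C

Key insight: Entropy is maximized by uniform distributions and minimized by concentrated distributions.

Entropies:
  H(A) = 1.3255 bits
  H(B) = 2.0000 bits
  H(C) = 0.6035 bits
  H(D) = 1.9622 bits

Ranking: B > D > A > C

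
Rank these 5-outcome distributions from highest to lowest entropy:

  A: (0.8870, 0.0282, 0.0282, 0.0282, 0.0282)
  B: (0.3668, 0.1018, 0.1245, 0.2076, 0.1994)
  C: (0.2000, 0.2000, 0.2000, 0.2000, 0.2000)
C > B > A

Key insight: Entropy is maximized by uniform distributions and minimized by concentrated distributions.

- Uniform distributions have maximum entropy log₂(5) = 2.3219 bits
- The more "peaked" or concentrated a distribution, the lower its entropy

Entropies:
  H(A) = 0.7349 bits
  H(B) = 2.1750 bits
  H(C) = 2.3219 bits

Ranking: C > B > A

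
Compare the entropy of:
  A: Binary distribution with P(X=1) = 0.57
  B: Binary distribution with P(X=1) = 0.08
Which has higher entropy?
A

For binary distributions, entropy is maximized at p=0.5 and decreases as p moves toward 0 or 1.

H(A) = H(0.57) = 0.9858 bits
H(B) = H(0.08) = 0.4022 bits

Distribution A (p=0.57) is closer to uniform (p=0.5), so it has higher entropy.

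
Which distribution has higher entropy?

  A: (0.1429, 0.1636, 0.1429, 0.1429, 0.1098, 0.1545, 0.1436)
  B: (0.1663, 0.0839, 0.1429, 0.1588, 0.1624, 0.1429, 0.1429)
A

Both distributions are close to uniform, making this a harder comparison.

H(A) = 2.7986 bits
H(B) = 2.7810 bits

The distribution closer to uniform has higher entropy.
Answer: A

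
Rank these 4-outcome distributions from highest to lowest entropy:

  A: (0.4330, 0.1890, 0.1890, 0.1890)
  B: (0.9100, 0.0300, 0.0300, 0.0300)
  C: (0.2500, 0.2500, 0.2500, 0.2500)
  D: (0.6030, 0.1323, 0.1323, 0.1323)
C > A > D > B

Key insight: Entropy is maximized by uniform distributions and minimized by concentrated distributions.

Entropies:
  H(A) = 1.8857 bits
  H(B) = 0.5791 bits
  H(C) = 2.0000 bits
  H(D) = 1.5984 bits

Ranking: C > A > D > B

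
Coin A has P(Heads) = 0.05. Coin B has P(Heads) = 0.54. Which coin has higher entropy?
B

For binary distributions, entropy is maximized at p=0.5 and decreases as p moves toward 0 or 1.

H(A) = H(0.05) = 0.2864 bits
H(B) = H(0.54) = 0.9954 bits

Distribution B (p=0.54) is closer to uniform (p=0.5), so it has higher entropy.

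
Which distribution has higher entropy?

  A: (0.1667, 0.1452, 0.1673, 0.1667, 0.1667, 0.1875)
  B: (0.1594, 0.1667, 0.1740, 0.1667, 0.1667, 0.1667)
B

Both distributions are close to uniform, making this a harder comparison.

H(A) = 2.5811 bits
H(B) = 2.5845 bits

The distribution closer to uniform has higher entropy.
Answer: B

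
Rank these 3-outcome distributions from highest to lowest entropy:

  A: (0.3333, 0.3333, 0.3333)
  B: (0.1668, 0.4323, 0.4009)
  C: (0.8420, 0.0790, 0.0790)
A > B > C

Key insight: Entropy is maximized by uniform distributions and minimized by concentrated distributions.

- Uniform distributions have maximum entropy log₂(3) = 1.5850 bits
- The more "peaked" or concentrated a distribution, the lower its entropy

Entropies:
  H(A) = 1.5850 bits
  H(B) = 1.4827 bits
  H(C) = 0.7875 bits

Ranking: A > B > C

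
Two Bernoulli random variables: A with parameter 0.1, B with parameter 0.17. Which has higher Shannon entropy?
B

For binary distributions, entropy is maximized at p=0.5 and decreases as p moves toward 0 or 1.

H(A) = H(0.1) = 0.4690 bits
H(B) = H(0.17) = 0.6577 bits

Distribution B (p=0.17) is closer to uniform (p=0.5), so it has higher entropy.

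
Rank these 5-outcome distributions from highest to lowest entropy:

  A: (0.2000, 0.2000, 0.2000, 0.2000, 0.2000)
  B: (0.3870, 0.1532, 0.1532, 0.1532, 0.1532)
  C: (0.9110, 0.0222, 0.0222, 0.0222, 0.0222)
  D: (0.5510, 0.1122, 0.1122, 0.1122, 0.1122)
A > B > D > C

Key insight: Entropy is maximized by uniform distributions and minimized by concentrated distributions.

Entropies:
  H(A) = 2.3219 bits
  H(B) = 2.1888 bits
  H(C) = 0.6111 bits
  H(D) = 1.8905 bits

Ranking: A > B > D > C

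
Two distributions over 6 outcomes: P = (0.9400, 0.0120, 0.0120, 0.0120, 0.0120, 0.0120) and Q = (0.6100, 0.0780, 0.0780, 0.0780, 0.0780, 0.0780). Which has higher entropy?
Q

P is highly concentrated on one outcome (94%), making it nearly deterministic. Q spreads its mass more evenly (max 61%). The more spread-out distribution has higher entropy: H(P) ≈ 0.467 bits, H(Q) ≈ 1.870 bits.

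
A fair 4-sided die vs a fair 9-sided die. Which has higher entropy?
9-sided die

Both are uniform distributions; for uniform over n outcomes, H = log₂(n). H(4-sided) = log₂(4) = 2.000 bits and H(9-sided) = log₂(9) = 3.170 bits. More outcomes in a uniform distribution means higher entropy.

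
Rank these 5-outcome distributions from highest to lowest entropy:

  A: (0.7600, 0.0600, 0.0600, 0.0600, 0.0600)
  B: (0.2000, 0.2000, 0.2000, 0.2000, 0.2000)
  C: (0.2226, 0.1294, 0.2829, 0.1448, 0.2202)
B > C > A

Key insight: Entropy is maximized by uniform distributions and minimized by concentrated distributions.

- Uniform distributions have maximum entropy log₂(5) = 2.3219 bits
- The more "peaked" or concentrated a distribution, the lower its entropy

Entropies:
  H(A) = 1.2750 bits
  H(B) = 2.3219 bits
  H(C) = 2.2641 bits

Ranking: B > C > A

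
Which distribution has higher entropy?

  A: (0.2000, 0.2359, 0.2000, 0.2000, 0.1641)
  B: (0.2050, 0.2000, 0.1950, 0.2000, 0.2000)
B

Both distributions are close to uniform, making this a harder comparison.

H(A) = 2.3126 bits
H(B) = 2.3217 bits

The distribution closer to uniform has higher entropy.
Answer: B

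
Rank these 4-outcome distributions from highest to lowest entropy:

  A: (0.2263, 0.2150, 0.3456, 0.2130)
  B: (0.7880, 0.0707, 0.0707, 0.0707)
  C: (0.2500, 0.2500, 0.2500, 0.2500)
C > A > B

Key insight: Entropy is maximized by uniform distributions and minimized by concentrated distributions.

- Uniform distributions have maximum entropy log₂(4) = 2.0000 bits
- The more "peaked" or concentrated a distribution, the lower its entropy

Entropies:
  H(A) = 1.9669 bits
  H(B) = 1.0813 bits
  H(C) = 2.0000 bits

Ranking: C > A > B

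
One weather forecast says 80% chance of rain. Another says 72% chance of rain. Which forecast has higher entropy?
72% forecast

Treat each forecast as a Bernoulli distribution. Binary entropy is maximized at p=0.5 and falls off symmetrically toward 0 or 1. The 72% forecast is closer to 50%, so it is more uncertain. H(80%) ≈ 0.722 bits, H(72%) ≈ 0.855 bits.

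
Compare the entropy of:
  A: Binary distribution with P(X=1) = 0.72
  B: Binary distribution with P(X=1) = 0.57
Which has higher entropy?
B

For binary distributions, entropy is maximized at p=0.5 and decreases as p moves toward 0 or 1.

H(A) = H(0.72) = 0.8555 bits
H(B) = H(0.57) = 0.9858 bits

Distribution B (p=0.57) is closer to uniform (p=0.5), so it has higher entropy.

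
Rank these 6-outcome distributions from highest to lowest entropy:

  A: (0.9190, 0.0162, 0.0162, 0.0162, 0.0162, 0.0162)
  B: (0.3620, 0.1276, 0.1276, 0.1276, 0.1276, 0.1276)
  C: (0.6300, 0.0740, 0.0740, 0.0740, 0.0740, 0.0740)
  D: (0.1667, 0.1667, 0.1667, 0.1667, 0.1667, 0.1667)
D > B > C > A

Key insight: Entropy is maximized by uniform distributions and minimized by concentrated distributions.

Entropies:
  H(A) = 0.5938 bits
  H(B) = 2.4257 bits
  H(C) = 1.8098 bits
  H(D) = 2.5850 bits

Ranking: D > B > C > A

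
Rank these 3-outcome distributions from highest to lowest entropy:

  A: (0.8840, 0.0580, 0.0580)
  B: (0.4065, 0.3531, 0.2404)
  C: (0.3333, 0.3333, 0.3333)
C > B > A

Key insight: Entropy is maximized by uniform distributions and minimized by concentrated distributions.

- Uniform distributions have maximum entropy log₂(3) = 1.5850 bits
- The more "peaked" or concentrated a distribution, the lower its entropy

Entropies:
  H(A) = 0.6338 bits
  H(B) = 1.5526 bits
  H(C) = 1.5850 bits

Ranking: C > B > A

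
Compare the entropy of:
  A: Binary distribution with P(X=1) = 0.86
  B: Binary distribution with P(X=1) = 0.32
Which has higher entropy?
B

For binary distributions, entropy is maximized at p=0.5 and decreases as p moves toward 0 or 1.

H(A) = H(0.86) = 0.5842 bits
H(B) = H(0.32) = 0.9044 bits

Distribution B (p=0.32) is closer to uniform (p=0.5), so it has higher entropy.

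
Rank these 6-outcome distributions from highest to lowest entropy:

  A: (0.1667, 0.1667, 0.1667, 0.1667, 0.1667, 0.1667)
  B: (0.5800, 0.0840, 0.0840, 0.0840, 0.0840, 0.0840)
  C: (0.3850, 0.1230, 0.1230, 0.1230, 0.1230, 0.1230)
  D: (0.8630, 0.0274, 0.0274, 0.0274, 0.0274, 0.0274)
A > C > B > D

Key insight: Entropy is maximized by uniform distributions and minimized by concentrated distributions.

Entropies:
  H(A) = 2.5850 bits
  H(B) = 1.9567 bits
  H(C) = 2.3895 bits
  H(D) = 0.8944 bits

Ranking: A > C > B > D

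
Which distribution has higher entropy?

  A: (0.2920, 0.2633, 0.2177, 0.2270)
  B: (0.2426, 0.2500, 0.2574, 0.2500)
B

Both distributions are close to uniform, making this a harder comparison.

H(A) = 1.9900 bits
H(B) = 1.9997 bits

The distribution closer to uniform has higher entropy.
Answer: B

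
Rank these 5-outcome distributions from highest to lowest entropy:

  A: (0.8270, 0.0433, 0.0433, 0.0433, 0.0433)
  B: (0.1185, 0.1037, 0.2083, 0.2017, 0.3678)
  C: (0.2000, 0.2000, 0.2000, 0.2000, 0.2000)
C > B > A

Key insight: Entropy is maximized by uniform distributions and minimized by concentrated distributions.

- Uniform distributions have maximum entropy log₂(5) = 2.3219 bits
- The more "peaked" or concentrated a distribution, the lower its entropy

Entropies:
  H(A) = 1.0105 bits
  H(B) = 2.1716 bits
  H(C) = 2.3219 bits

Ranking: C > B > A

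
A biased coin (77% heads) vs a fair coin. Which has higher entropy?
Fair coin

The fair coin is uniform (p=0.5), maximizing binary entropy at 1 bit. The biased coin has H(0.77) ≈ 0.778 bits — its outcome is more predictable, so its entropy is lower.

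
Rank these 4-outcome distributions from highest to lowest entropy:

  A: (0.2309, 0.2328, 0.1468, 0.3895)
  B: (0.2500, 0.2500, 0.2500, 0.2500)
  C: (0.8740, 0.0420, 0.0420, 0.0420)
B > A > C

Key insight: Entropy is maximized by uniform distributions and minimized by concentrated distributions.

- Uniform distributions have maximum entropy log₂(4) = 2.0000 bits
- The more "peaked" or concentrated a distribution, the lower its entropy

Entropies:
  H(A) = 1.9140 bits
  H(B) = 2.0000 bits
  H(C) = 0.7461 bits

Ranking: B > A > C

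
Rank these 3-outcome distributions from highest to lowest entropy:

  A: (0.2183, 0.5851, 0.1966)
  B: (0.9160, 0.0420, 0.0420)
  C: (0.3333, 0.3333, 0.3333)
C > A > B

Key insight: Entropy is maximized by uniform distributions and minimized by concentrated distributions.

- Uniform distributions have maximum entropy log₂(3) = 1.5850 bits
- The more "peaked" or concentrated a distribution, the lower its entropy

Entropies:
  H(A) = 1.3931 bits
  H(B) = 0.5001 bits
  H(C) = 1.5850 bits

Ranking: C > A > B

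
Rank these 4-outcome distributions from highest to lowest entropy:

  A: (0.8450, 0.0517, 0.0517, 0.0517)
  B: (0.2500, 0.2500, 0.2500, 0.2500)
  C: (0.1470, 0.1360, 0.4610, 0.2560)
B > C > A

Key insight: Entropy is maximized by uniform distributions and minimized by concentrated distributions.

- Uniform distributions have maximum entropy log₂(4) = 2.0000 bits
- The more "peaked" or concentrated a distribution, the lower its entropy

Entropies:
  H(A) = 0.8679 bits
  H(B) = 2.0000 bits
  H(C) = 1.8163 bits

Ranking: B > C > A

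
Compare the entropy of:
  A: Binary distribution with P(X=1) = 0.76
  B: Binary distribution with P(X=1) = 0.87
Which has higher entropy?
A

For binary distributions, entropy is maximized at p=0.5 and decreases as p moves toward 0 or 1.

H(A) = H(0.76) = 0.7950 bits
H(B) = H(0.87) = 0.5574 bits

Distribution A (p=0.76) is closer to uniform (p=0.5), so it has higher entropy.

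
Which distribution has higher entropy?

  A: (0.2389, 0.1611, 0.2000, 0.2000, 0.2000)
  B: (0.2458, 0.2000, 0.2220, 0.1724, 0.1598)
A

Both distributions are close to uniform, making this a harder comparison.

H(A) = 2.3110 bits
H(B) = 2.3041 bits

The distribution closer to uniform has higher entropy.
Answer: A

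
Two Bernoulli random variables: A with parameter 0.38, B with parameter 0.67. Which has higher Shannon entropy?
A

For binary distributions, entropy is maximized at p=0.5 and decreases as p moves toward 0 or 1.

H(A) = H(0.38) = 0.9580 bits
H(B) = H(0.67) = 0.9149 bits

Distribution A (p=0.38) is closer to uniform (p=0.5), so it has higher entropy.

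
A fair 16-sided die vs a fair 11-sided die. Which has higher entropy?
16-sided die

Both are uniform distributions; for uniform over n outcomes, H = log₂(n). H(16-sided) = log₂(16) = 4.000 bits and H(11-sided) = log₂(11) = 3.459 bits. More outcomes in a uniform distribution means higher entropy.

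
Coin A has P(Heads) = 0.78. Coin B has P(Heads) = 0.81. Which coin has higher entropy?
A

For binary distributions, entropy is maximized at p=0.5 and decreases as p moves toward 0 or 1.

H(A) = H(0.78) = 0.7602 bits
H(B) = H(0.81) = 0.7015 bits

Distribution A (p=0.78) is closer to uniform (p=0.5), so it has higher entropy.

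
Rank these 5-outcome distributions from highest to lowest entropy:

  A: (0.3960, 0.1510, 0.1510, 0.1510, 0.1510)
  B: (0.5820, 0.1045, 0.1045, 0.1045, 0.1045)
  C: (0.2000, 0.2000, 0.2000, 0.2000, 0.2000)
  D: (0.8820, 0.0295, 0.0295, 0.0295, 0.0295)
C > A > B > D

Key insight: Entropy is maximized by uniform distributions and minimized by concentrated distributions.

Entropies:
  H(A) = 2.1766 bits
  H(B) = 1.8165 bits
  H(C) = 2.3219 bits
  H(D) = 0.7596 bits

Ranking: C > A > B > D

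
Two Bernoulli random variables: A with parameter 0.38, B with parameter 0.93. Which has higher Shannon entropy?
A

For binary distributions, entropy is maximized at p=0.5 and decreases as p moves toward 0 or 1.

H(A) = H(0.38) = 0.9580 bits
H(B) = H(0.93) = 0.3659 bits

Distribution A (p=0.38) is closer to uniform (p=0.5), so it has higher entropy.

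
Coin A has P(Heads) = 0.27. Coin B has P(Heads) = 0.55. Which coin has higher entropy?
B

For binary distributions, entropy is maximized at p=0.5 and decreases as p moves toward 0 or 1.

H(A) = H(0.27) = 0.8415 bits
H(B) = H(0.55) = 0.9928 bits

Distribution B (p=0.55) is closer to uniform (p=0.5), so it has higher entropy.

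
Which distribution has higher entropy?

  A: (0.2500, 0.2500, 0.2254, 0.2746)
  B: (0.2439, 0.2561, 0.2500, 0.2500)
B

Both distributions are close to uniform, making this a harder comparison.

H(A) = 1.9965 bits
H(B) = 1.9998 bits

The distribution closer to uniform has higher entropy.
Answer: B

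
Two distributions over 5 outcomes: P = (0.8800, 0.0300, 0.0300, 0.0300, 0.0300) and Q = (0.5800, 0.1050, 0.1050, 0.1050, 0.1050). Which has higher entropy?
Q

P is highly concentrated on one outcome (88%), making it nearly deterministic. Q spreads its mass more evenly (max 58%). The more spread-out distribution has higher entropy: H(P) ≈ 0.769 bits, H(Q) ≈ 1.821 bits.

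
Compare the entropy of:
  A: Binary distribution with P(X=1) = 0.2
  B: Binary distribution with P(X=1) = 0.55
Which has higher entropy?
B

For binary distributions, entropy is maximized at p=0.5 and decreases as p moves toward 0 or 1.

H(A) = H(0.2) = 0.7219 bits
H(B) = H(0.55) = 0.9928 bits

Distribution B (p=0.55) is closer to uniform (p=0.5), so it has higher entropy.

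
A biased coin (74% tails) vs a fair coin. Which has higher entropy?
Fair coin

The fair coin is uniform (p=0.5), maximizing binary entropy at 1 bit. The biased coin has H(0.74) ≈ 0.827 bits — its outcome is more predictable, so its entropy is lower.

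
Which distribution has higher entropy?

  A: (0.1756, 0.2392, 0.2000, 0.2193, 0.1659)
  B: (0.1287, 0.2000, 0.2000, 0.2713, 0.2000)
A

Both distributions are close to uniform, making this a harder comparison.

H(A) = 2.3087 bits
H(B) = 2.2844 bits

The distribution closer to uniform has higher entropy.
Answer: A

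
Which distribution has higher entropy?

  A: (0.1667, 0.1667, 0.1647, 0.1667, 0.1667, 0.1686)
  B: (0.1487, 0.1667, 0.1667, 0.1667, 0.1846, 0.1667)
A

Both distributions are close to uniform, making this a harder comparison.

H(A) = 2.5849 bits
H(B) = 2.5822 bits

The distribution closer to uniform has higher entropy.
Answer: A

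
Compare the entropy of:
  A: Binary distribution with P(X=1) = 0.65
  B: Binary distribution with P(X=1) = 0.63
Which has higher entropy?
B

For binary distributions, entropy is maximized at p=0.5 and decreases as p moves toward 0 or 1.

H(A) = H(0.65) = 0.9341 bits
H(B) = H(0.63) = 0.9507 bits

Distribution B (p=0.63) is closer to uniform (p=0.5), so it has higher entropy.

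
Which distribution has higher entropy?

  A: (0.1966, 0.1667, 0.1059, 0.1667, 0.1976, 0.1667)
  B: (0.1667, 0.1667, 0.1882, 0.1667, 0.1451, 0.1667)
B

Both distributions are close to uniform, making this a harder comparison.

H(A) = 2.5590 bits
H(B) = 2.5809 bits

The distribution closer to uniform has higher entropy.
Answer: B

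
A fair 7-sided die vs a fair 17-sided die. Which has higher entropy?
17-sided die

Both are uniform distributions; for uniform over n outcomes, H = log₂(n). H(7-sided) = log₂(7) = 2.807 bits and H(17-sided) = log₂(17) = 4.087 bits. More outcomes in a uniform distribution means higher entropy.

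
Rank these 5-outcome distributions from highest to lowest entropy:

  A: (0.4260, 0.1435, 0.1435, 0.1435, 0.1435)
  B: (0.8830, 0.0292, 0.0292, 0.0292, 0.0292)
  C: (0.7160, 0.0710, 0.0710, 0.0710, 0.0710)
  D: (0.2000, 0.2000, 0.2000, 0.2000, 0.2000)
D > A > C > B

Key insight: Entropy is maximized by uniform distributions and minimized by concentrated distributions.

Entropies:
  H(A) = 2.1321 bits
  H(B) = 0.7547 bits
  H(C) = 1.4288 bits
  H(D) = 2.3219 bits

Ranking: D > A > C > B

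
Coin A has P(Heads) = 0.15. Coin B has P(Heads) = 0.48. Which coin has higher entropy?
B

For binary distributions, entropy is maximized at p=0.5 and decreases as p moves toward 0 or 1.

H(A) = H(0.15) = 0.6098 bits
H(B) = H(0.48) = 0.9988 bits

Distribution B (p=0.48) is closer to uniform (p=0.5), so it has higher entropy.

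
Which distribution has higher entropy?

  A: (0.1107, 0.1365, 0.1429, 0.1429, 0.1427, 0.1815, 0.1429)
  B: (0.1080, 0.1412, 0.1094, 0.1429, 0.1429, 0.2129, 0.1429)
A

Both distributions are close to uniform, making this a harder comparison.

H(A) = 2.7945 bits
H(B) = 2.7730 bits

The distribution closer to uniform has higher entropy.
Answer: A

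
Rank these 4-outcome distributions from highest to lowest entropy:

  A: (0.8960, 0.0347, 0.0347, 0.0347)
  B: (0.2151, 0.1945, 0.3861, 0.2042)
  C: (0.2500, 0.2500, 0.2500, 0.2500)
C > B > A

Key insight: Entropy is maximized by uniform distributions and minimized by concentrated distributions.

- Uniform distributions have maximum entropy log₂(4) = 2.0000 bits
- The more "peaked" or concentrated a distribution, the lower its entropy

Entropies:
  H(A) = 0.6464 bits
  H(B) = 1.9345 bits
  H(C) = 2.0000 bits

Ranking: C > B > A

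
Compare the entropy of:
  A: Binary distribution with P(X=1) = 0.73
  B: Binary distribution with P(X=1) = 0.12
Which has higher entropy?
A

For binary distributions, entropy is maximized at p=0.5 and decreases as p moves toward 0 or 1.

H(A) = H(0.73) = 0.8415 bits
H(B) = H(0.12) = 0.5294 bits

Distribution A (p=0.73) is closer to uniform (p=0.5), so it has higher entropy.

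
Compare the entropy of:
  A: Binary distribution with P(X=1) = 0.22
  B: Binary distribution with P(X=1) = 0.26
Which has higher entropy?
B

For binary distributions, entropy is maximized at p=0.5 and decreases as p moves toward 0 or 1.

H(A) = H(0.22) = 0.7602 bits
H(B) = H(0.26) = 0.8267 bits

Distribution B (p=0.26) is closer to uniform (p=0.5), so it has higher entropy.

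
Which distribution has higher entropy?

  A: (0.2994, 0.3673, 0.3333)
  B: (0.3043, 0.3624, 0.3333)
B

Both distributions are close to uniform, making this a harder comparison.

H(A) = 1.5800 bits
H(B) = 1.5813 bits

The distribution closer to uniform has higher entropy.
Answer: B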